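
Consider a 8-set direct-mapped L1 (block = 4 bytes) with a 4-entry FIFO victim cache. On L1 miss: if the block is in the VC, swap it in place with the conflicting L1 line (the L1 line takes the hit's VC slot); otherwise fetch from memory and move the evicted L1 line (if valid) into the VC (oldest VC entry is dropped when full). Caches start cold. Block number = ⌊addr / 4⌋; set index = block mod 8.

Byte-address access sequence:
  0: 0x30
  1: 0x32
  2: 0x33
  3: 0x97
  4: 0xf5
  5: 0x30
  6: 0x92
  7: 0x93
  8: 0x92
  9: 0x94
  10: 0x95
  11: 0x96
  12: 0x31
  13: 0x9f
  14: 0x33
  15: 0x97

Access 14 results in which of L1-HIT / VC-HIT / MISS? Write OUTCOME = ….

OUTCOME = L1-HIT

  [0] addr=0x30 blk=12 s=4: MISS | VC []
  [1] addr=0x32 blk=12 s=4: L1-HIT | VC []
  [2] addr=0x33 blk=12 s=4: L1-HIT | VC []
  [3] addr=0x97 blk=37 s=5: MISS | VC []
  [4] addr=0xf5 blk=61 s=5: MISS | VC [37]
  [5] addr=0x30 blk=12 s=4: L1-HIT | VC [37]
  [6] addr=0x92 blk=36 s=4: MISS | VC [37, 12]
  [7] addr=0x93 blk=36 s=4: L1-HIT | VC [37, 12]
  [8] addr=0x92 blk=36 s=4: L1-HIT | VC [37, 12]
  [9] addr=0x94 blk=37 s=5: VC-HIT | VC [61, 12]
  [10] addr=0x95 blk=37 s=5: L1-HIT | VC [61, 12]
  [11] addr=0x96 blk=37 s=5: L1-HIT | VC [61, 12]
  [12] addr=0x31 blk=12 s=4: VC-HIT | VC [61, 36]
  [13] addr=0x9f blk=39 s=7: MISS | VC [61, 36]
  [14] addr=0x33 blk=12 s=4: L1-HIT | VC [61, 36]
  [15] addr=0x97 blk=37 s=5: L1-HIT | VC [61, 36]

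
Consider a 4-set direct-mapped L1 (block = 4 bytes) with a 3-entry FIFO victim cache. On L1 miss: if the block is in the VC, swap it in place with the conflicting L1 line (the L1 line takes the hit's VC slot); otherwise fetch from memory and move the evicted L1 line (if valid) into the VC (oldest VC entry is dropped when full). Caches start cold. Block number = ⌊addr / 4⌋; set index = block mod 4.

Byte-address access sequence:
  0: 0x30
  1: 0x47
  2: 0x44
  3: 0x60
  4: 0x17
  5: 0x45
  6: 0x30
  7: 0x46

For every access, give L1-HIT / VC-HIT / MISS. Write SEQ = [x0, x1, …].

0: 0x30 (blk 12, set 0) → MISS  vc=[]
1: 0x47 (blk 17, set 1) → MISS  vc=[]
2: 0x44 (blk 17, set 1) → L1-HIT  vc=[]
3: 0x60 (blk 24, set 0) → MISS  vc=[12]
4: 0x17 (blk 5, set 1) → MISS  vc=[12, 17]
5: 0x45 (blk 17, set 1) → VC-HIT  vc=[12, 5]
6: 0x30 (blk 12, set 0) → VC-HIT  vc=[24, 5]
7: 0x46 (blk 17, set 1) → L1-HIT  vc=[24, 5]

SEQ = [MISS, MISS, L1-HIT, MISS, MISS, VC-HIT, VC-HIT, L1-HIT]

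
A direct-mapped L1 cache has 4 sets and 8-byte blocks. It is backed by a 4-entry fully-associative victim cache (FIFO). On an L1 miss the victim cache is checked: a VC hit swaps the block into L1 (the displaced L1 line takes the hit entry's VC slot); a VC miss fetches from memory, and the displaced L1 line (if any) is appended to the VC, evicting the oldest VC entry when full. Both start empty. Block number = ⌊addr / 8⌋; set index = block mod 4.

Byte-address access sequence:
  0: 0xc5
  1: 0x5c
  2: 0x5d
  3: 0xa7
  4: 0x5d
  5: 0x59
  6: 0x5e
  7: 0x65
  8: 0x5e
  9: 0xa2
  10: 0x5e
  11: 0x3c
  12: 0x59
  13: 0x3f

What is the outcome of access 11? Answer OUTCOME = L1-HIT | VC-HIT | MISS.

OUTCOME = MISS

  [0] addr=0xc5 blk=24 s=0: MISS | VC []
  [1] addr=0x5c blk=11 s=3: MISS | VC []
  [2] addr=0x5d blk=11 s=3: L1-HIT | VC []
  [3] addr=0xa7 blk=20 s=0: MISS | VC [24]
  [4] addr=0x5d blk=11 s=3: L1-HIT | VC [24]
  [5] addr=0x59 blk=11 s=3: L1-HIT | VC [24]
  [6] addr=0x5e blk=11 s=3: L1-HIT | VC [24]
  [7] addr=0x65 blk=12 s=0: MISS | VC [24, 20]
  [8] addr=0x5e blk=11 s=3: L1-HIT | VC [24, 20]
  [9] addr=0xa2 blk=20 s=0: VC-HIT | VC [24, 12]
  [10] addr=0x5e blk=11 s=3: L1-HIT | VC [24, 12]
  [11] addr=0x3c blk=7 s=3: MISS | VC [24, 12, 11]
  [12] addr=0x59 blk=11 s=3: VC-HIT | VC [24, 12, 7]
  [13] addr=0x3f blk=7 s=3: VC-HIT | VC [24, 12, 11]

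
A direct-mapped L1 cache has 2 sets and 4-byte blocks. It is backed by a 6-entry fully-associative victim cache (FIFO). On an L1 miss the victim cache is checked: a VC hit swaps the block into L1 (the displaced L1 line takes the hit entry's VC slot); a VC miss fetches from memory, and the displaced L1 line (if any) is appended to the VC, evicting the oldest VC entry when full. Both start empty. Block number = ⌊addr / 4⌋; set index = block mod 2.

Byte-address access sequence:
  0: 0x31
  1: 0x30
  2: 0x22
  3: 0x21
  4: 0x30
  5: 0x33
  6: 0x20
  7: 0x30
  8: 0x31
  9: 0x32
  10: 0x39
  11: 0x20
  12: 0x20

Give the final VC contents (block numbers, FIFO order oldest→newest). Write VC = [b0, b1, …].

0: 0x31 (blk 12, set 0) → MISS  vc=[]
1: 0x30 (blk 12, set 0) → L1-HIT  vc=[]
2: 0x22 (blk 8, set 0) → MISS  vc=[12]
3: 0x21 (blk 8, set 0) → L1-HIT  vc=[12]
4: 0x30 (blk 12, set 0) → VC-HIT  vc=[8]
5: 0x33 (blk 12, set 0) → L1-HIT  vc=[8]
6: 0x20 (blk 8, set 0) → VC-HIT  vc=[12]
7: 0x30 (blk 12, set 0) → VC-HIT  vc=[8]
8: 0x31 (blk 12, set 0) → L1-HIT  vc=[8]
9: 0x32 (blk 12, set 0) → L1-HIT  vc=[8]
10: 0x39 (blk 14, set 0) → MISS  vc=[8, 12]
11: 0x20 (blk 8, set 0) → VC-HIT  vc=[14, 12]
12: 0x20 (blk 8, set 0) → L1-HIT  vc=[14, 12]

VC = [14, 12]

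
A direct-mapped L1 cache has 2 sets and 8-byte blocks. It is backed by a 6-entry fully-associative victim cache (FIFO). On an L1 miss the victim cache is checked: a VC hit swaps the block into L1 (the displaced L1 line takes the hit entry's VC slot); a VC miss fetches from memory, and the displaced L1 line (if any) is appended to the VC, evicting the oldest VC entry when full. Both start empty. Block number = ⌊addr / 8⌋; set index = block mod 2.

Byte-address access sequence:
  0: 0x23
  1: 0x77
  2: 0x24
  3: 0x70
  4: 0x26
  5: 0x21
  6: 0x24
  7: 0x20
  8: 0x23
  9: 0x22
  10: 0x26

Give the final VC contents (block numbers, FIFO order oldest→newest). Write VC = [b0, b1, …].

VC = [14]

#0 0x23→b4/s0 MISS; vc=[]
#1 0x77→b14/s0 MISS; vc=[4]
#2 0x24→b4/s0 VC-HIT; vc=[14]
#3 0x70→b14/s0 VC-HIT; vc=[4]
#4 0x26→b4/s0 VC-HIT; vc=[14]
#5 0x21→b4/s0 L1-HIT; vc=[14]
#6 0x24→b4/s0 L1-HIT; vc=[14]
#7 0x20→b4/s0 L1-HIT; vc=[14]
#8 0x23→b4/s0 L1-HIT; vc=[14]
#9 0x22→b4/s0 L1-HIT; vc=[14]
#10 0x26→b4/s0 L1-HIT; vc=[14]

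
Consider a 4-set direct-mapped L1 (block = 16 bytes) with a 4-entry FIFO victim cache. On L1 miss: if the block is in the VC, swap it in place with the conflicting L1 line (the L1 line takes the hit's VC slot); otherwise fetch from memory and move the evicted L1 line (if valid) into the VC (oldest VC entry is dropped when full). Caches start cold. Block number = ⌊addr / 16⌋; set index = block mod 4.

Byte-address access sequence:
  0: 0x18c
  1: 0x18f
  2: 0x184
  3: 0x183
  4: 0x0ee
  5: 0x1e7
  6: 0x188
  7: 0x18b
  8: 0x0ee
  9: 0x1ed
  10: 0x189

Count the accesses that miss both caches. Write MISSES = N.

MISSES = 3

  [0] addr=0x18c blk=24 s=0: MISS | VC []
  [1] addr=0x18f blk=24 s=0: L1-HIT | VC []
  [2] addr=0x184 blk=24 s=0: L1-HIT | VC []
  [3] addr=0x183 blk=24 s=0: L1-HIT | VC []
  [4] addr=0xee blk=14 s=2: MISS | VC []
  [5] addr=0x1e7 blk=30 s=2: MISS | VC [14]
  [6] addr=0x188 blk=24 s=0: L1-HIT | VC [14]
  [7] addr=0x18b blk=24 s=0: L1-HIT | VC [14]
  [8] addr=0xee blk=14 s=2: VC-HIT | VC [30]
  [9] addr=0x1ed blk=30 s=2: VC-HIT | VC [14]
  [10] addr=0x189 blk=24 s=0: L1-HIT | VC [14]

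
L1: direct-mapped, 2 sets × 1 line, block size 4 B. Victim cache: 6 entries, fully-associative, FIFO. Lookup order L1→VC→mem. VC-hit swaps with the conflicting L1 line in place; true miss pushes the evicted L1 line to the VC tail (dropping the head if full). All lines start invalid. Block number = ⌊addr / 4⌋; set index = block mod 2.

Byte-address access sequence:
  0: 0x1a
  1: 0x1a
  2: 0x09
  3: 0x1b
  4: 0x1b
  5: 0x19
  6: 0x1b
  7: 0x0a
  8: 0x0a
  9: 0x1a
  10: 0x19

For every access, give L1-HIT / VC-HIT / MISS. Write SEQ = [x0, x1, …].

#0 0x1a→b6/s0 MISS; vc=[]
#1 0x1a→b6/s0 L1-HIT; vc=[]
#2 0x9→b2/s0 MISS; vc=[6]
#3 0x1b→b6/s0 VC-HIT; vc=[2]
#4 0x1b→b6/s0 L1-HIT; vc=[2]
#5 0x19→b6/s0 L1-HIT; vc=[2]
#6 0x1b→b6/s0 L1-HIT; vc=[2]
#7 0xa→b2/s0 VC-HIT; vc=[6]
#8 0xa→b2/s0 L1-HIT; vc=[6]
#9 0x1a→b6/s0 VC-HIT; vc=[2]
#10 0x19→b6/s0 L1-HIT; vc=[2]

SEQ = [MISS, L1-HIT, MISS, VC-HIT, L1-HIT, L1-HIT, L1-HIT, VC-HIT, L1-HIT, VC-HIT, L1-HIT]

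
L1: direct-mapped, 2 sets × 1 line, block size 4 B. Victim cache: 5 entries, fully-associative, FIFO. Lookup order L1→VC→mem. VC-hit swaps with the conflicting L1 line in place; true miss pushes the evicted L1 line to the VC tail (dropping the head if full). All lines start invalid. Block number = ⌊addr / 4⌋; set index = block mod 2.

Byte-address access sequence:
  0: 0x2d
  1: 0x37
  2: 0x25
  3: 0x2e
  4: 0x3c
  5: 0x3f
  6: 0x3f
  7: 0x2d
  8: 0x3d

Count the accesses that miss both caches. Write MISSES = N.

MISSES = 4

#0 0x2d→b11/s1 MISS; vc=[]
#1 0x37→b13/s1 MISS; vc=[11]
#2 0x25→b9/s1 MISS; vc=[11,13]
#3 0x2e→b11/s1 VC-HIT; vc=[9,13]
#4 0x3c→b15/s1 MISS; vc=[9,13,11]
#5 0x3f→b15/s1 L1-HIT; vc=[9,13,11]
#6 0x3f→b15/s1 L1-HIT; vc=[9,13,11]
#7 0x2d→b11/s1 VC-HIT; vc=[9,13,15]
#8 0x3d→b15/s1 VC-HIT; vc=[9,13,11]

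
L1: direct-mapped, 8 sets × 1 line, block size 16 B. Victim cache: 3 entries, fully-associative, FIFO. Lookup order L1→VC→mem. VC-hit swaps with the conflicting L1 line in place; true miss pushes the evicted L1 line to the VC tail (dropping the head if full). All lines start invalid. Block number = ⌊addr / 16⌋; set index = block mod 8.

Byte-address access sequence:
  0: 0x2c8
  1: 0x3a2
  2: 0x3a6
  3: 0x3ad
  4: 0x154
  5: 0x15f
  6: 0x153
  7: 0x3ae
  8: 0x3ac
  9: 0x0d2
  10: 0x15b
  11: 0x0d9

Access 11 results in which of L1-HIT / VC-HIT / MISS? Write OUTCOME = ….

  [0] addr=0x2c8 blk=44 s=4: MISS | VC []
  [1] addr=0x3a2 blk=58 s=2: MISS | VC []
  [2] addr=0x3a6 blk=58 s=2: L1-HIT | VC []
  [3] addr=0x3ad blk=58 s=2: L1-HIT | VC []
  [4] addr=0x154 blk=21 s=5: MISS | VC []
  [5] addr=0x15f blk=21 s=5: L1-HIT | VC []
  [6] addr=0x153 blk=21 s=5: L1-HIT | VC []
  [7] addr=0x3ae blk=58 s=2: L1-HIT | VC []
  [8] addr=0x3ac blk=58 s=2: L1-HIT | VC []
  [9] addr=0xd2 blk=13 s=5: MISS | VC [21]
  [10] addr=0x15b blk=21 s=5: VC-HIT | VC [13]
  [11] addr=0xd9 blk=13 s=5: VC-HIT | VC [21]

OUTCOME = VC-HIT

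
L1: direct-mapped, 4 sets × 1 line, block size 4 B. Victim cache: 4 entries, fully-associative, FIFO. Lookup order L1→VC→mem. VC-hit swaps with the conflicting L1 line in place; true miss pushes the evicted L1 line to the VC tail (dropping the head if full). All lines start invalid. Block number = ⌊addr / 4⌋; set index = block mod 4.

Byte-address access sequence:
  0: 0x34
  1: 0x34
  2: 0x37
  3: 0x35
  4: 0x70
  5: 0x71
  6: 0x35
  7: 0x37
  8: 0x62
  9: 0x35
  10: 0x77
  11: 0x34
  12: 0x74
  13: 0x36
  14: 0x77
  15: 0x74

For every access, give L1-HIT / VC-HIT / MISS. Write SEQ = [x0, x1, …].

SEQ = [MISS, L1-HIT, L1-HIT, L1-HIT, MISS, L1-HIT, L1-HIT, L1-HIT, MISS, L1-HIT, MISS, VC-HIT, VC-HIT, VC-HIT, VC-HIT, L1-HIT]

#0 0x34→b13/s1 MISS; vc=[]
#1 0x34→b13/s1 L1-HIT; vc=[]
#2 0x37→b13/s1 L1-HIT; vc=[]
#3 0x35→b13/s1 L1-HIT; vc=[]
#4 0x70→b28/s0 MISS; vc=[]
#5 0x71→b28/s0 L1-HIT; vc=[]
#6 0x35→b13/s1 L1-HIT; vc=[]
#7 0x37→b13/s1 L1-HIT; vc=[]
#8 0x62→b24/s0 MISS; vc=[28]
#9 0x35→b13/s1 L1-HIT; vc=[28]
#10 0x77→b29/s1 MISS; vc=[28,13]
#11 0x34→b13/s1 VC-HIT; vc=[28,29]
#12 0x74→b29/s1 VC-HIT; vc=[28,13]
#13 0x36→b13/s1 VC-HIT; vc=[28,29]
#14 0x77→b29/s1 VC-HIT; vc=[28,13]
#15 0x74→b29/s1 L1-HIT; vc=[28,13]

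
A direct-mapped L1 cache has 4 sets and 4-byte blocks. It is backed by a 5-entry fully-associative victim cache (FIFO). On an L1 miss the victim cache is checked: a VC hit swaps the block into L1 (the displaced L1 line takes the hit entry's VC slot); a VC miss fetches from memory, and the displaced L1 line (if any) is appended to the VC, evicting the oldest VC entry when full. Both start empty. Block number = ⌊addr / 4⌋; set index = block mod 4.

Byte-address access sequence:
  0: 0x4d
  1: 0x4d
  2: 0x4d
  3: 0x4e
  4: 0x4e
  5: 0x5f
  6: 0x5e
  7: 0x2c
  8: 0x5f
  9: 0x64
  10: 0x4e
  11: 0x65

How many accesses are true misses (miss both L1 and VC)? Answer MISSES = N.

  [0] addr=0x4d blk=19 s=3: MISS | VC []
  [1] addr=0x4d blk=19 s=3: L1-HIT | VC []
  [2] addr=0x4d blk=19 s=3: L1-HIT | VC []
  [3] addr=0x4e blk=19 s=3: L1-HIT | VC []
  [4] addr=0x4e blk=19 s=3: L1-HIT | VC []
  [5] addr=0x5f blk=23 s=3: MISS | VC [19]
  [6] addr=0x5e blk=23 s=3: L1-HIT | VC [19]
  [7] addr=0x2c blk=11 s=3: MISS | VC [19, 23]
  [8] addr=0x5f blk=23 s=3: VC-HIT | VC [19, 11]
  [9] addr=0x64 blk=25 s=1: MISS | VC [19, 11]
  [10] addr=0x4e blk=19 s=3: VC-HIT | VC [23, 11]
  [11] addr=0x65 blk=25 s=1: L1-HIT | VC [23, 11]

MISSES = 4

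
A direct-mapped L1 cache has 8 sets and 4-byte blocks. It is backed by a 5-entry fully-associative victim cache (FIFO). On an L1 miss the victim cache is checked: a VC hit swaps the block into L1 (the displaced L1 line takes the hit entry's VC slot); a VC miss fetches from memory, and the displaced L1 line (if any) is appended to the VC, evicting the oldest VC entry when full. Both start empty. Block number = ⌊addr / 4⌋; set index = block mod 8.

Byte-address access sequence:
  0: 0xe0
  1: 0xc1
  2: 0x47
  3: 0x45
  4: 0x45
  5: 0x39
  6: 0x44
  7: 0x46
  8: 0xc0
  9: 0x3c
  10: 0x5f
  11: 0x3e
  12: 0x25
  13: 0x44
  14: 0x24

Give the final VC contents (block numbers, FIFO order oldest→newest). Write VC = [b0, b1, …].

0: 0xe0 (blk 56, set 0) → MISS  vc=[]
1: 0xc1 (blk 48, set 0) → MISS  vc=[56]
2: 0x47 (blk 17, set 1) → MISS  vc=[56]
3: 0x45 (blk 17, set 1) → L1-HIT  vc=[56]
4: 0x45 (blk 17, set 1) → L1-HIT  vc=[56]
5: 0x39 (blk 14, set 6) → MISS  vc=[56]
6: 0x44 (blk 17, set 1) → L1-HIT  vc=[56]
7: 0x46 (blk 17, set 1) → L1-HIT  vc=[56]
8: 0xc0 (blk 48, set 0) → L1-HIT  vc=[56]
9: 0x3c (blk 15, set 7) → MISS  vc=[56]
10: 0x5f (blk 23, set 7) → MISS  vc=[56, 15]
11: 0x3e (blk 15, set 7) → VC-HIT  vc=[56, 23]
12: 0x25 (blk 9, set 1) → MISS  vc=[56, 23, 17]
13: 0x44 (blk 17, set 1) → VC-HIT  vc=[56, 23, 9]
14: 0x24 (blk 9, set 1) → VC-HIT  vc=[56, 23, 17]

VC = [56, 23, 17]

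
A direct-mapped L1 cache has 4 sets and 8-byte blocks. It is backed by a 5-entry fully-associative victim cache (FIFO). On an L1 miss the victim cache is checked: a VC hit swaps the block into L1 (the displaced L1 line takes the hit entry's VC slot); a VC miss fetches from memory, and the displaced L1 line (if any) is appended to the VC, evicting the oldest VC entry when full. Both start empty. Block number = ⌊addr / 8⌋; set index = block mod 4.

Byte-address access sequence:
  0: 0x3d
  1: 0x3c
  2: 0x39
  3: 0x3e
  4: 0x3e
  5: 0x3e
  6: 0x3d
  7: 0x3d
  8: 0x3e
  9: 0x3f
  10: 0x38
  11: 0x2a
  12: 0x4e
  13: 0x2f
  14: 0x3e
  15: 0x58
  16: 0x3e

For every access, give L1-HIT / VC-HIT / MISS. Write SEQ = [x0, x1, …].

  [0] addr=0x3d blk=7 s=3: MISS | VC []
  [1] addr=0x3c blk=7 s=3: L1-HIT | VC []
  [2] addr=0x39 blk=7 s=3: L1-HIT | VC []
  [3] addr=0x3e blk=7 s=3: L1-HIT | VC []
  [4] addr=0x3e blk=7 s=3: L1-HIT | VC []
  [5] addr=0x3e blk=7 s=3: L1-HIT | VC []
  [6] addr=0x3d blk=7 s=3: L1-HIT | VC []
  [7] addr=0x3d blk=7 s=3: L1-HIT | VC []
  [8] addr=0x3e blk=7 s=3: L1-HIT | VC []
  [9] addr=0x3f blk=7 s=3: L1-HIT | VC []
  [10] addr=0x38 blk=7 s=3: L1-HIT | VC []
  [11] addr=0x2a blk=5 s=1: MISS | VC []
  [12] addr=0x4e blk=9 s=1: MISS | VC [5]
  [13] addr=0x2f blk=5 s=1: VC-HIT | VC [9]
  [14] addr=0x3e blk=7 s=3: L1-HIT | VC [9]
  [15] addr=0x58 blk=11 s=3: MISS | VC [9, 7]
  [16] addr=0x3e blk=7 s=3: VC-HIT | VC [9, 11]

SEQ = [MISS, L1-HIT, L1-HIT, L1-HIT, L1-HIT, L1-HIT, L1-HIT, L1-HIT, L1-HIT, L1-HIT, L1-HIT, MISS, MISS, VC-HIT, L1-HIT, MISS, VC-HIT]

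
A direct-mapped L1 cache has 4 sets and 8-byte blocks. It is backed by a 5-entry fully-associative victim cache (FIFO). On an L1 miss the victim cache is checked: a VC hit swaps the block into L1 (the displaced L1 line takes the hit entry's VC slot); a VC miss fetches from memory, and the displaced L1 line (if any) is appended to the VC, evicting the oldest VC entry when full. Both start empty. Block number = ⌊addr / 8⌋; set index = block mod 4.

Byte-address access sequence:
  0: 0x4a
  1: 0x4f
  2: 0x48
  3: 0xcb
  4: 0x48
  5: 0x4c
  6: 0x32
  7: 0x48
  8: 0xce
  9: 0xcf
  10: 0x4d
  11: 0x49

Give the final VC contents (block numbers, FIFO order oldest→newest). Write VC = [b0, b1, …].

VC = [25]

  [0] addr=0x4a blk=9 s=1: MISS | VC []
  [1] addr=0x4f blk=9 s=1: L1-HIT | VC []
  [2] addr=0x48 blk=9 s=1: L1-HIT | VC []
  [3] addr=0xcb blk=25 s=1: MISS | VC [9]
  [4] addr=0x48 blk=9 s=1: VC-HIT | VC [25]
  [5] addr=0x4c blk=9 s=1: L1-HIT | VC [25]
  [6] addr=0x32 blk=6 s=2: MISS | VC [25]
  [7] addr=0x48 blk=9 s=1: L1-HIT | VC [25]
  [8] addr=0xce blk=25 s=1: VC-HIT | VC [9]
  [9] addr=0xcf blk=25 s=1: L1-HIT | VC [9]
  [10] addr=0x4d blk=9 s=1: VC-HIT | VC [25]
  [11] addr=0x49 blk=9 s=1: L1-HIT | VC [25]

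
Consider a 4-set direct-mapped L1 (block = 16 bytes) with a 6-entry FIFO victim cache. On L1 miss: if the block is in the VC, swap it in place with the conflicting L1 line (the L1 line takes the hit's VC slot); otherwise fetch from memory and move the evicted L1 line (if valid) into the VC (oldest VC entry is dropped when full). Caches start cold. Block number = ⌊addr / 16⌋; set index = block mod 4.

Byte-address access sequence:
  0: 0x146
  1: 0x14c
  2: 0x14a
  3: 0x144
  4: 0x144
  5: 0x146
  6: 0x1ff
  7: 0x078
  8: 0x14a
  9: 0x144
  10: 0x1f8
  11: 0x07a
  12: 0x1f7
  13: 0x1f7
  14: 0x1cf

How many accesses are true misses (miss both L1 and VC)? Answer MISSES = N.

MISSES = 4

  [0] addr=0x146 blk=20 s=0: MISS | VC []
  [1] addr=0x14c blk=20 s=0: L1-HIT | VC []
  [2] addr=0x14a blk=20 s=0: L1-HIT | VC []
  [3] addr=0x144 blk=20 s=0: L1-HIT | VC []
  [4] addr=0x144 blk=20 s=0: L1-HIT | VC []
  [5] addr=0x146 blk=20 s=0: L1-HIT | VC []
  [6] addr=0x1ff blk=31 s=3: MISS | VC []
  [7] addr=0x78 blk=7 s=3: MISS | VC [31]
  [8] addr=0x14a blk=20 s=0: L1-HIT | VC [31]
  [9] addr=0x144 blk=20 s=0: L1-HIT | VC [31]
  [10] addr=0x1f8 blk=31 s=3: VC-HIT | VC [7]
  [11] addr=0x7a blk=7 s=3: VC-HIT | VC [31]
  [12] addr=0x1f7 blk=31 s=3: VC-HIT | VC [7]
  [13] addr=0x1f7 blk=31 s=3: L1-HIT | VC [7]
  [14] addr=0x1cf blk=28 s=0: MISS | VC [7, 20]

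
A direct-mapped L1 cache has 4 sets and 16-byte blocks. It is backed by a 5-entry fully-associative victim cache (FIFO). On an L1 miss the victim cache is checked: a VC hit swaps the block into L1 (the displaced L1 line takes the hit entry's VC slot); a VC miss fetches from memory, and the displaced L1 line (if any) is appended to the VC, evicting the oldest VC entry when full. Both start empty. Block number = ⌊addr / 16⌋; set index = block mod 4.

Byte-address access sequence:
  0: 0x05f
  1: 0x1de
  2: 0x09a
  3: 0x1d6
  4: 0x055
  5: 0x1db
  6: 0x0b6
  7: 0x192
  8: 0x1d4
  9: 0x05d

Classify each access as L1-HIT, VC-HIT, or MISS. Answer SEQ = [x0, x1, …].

SEQ = [MISS, MISS, MISS, VC-HIT, VC-HIT, VC-HIT, MISS, MISS, VC-HIT, VC-HIT]

0: 0x5f (blk 5, set 1) → MISS  vc=[]
1: 0x1de (blk 29, set 1) → MISS  vc=[5]
2: 0x9a (blk 9, set 1) → MISS  vc=[5, 29]
3: 0x1d6 (blk 29, set 1) → VC-HIT  vc=[5, 9]
4: 0x55 (blk 5, set 1) → VC-HIT  vc=[29, 9]
5: 0x1db (blk 29, set 1) → VC-HIT  vc=[5, 9]
6: 0xb6 (blk 11, set 3) → MISS  vc=[5, 9]
7: 0x192 (blk 25, set 1) → MISS  vc=[5, 9, 29]
8: 0x1d4 (blk 29, set 1) → VC-HIT  vc=[5, 9, 25]
9: 0x5d (blk 5, set 1) → VC-HIT  vc=[29, 9, 25]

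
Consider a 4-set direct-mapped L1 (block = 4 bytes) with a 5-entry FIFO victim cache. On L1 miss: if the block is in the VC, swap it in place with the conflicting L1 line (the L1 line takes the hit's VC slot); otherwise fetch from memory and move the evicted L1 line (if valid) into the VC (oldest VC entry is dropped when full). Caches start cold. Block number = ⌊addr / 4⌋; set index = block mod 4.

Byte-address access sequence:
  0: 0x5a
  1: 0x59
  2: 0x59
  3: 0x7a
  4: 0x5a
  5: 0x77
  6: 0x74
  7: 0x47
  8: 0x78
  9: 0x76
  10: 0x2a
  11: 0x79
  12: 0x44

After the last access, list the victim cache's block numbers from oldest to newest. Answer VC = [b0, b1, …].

VC = [22, 29, 10]

#0 0x5a→b22/s2 MISS; vc=[]
#1 0x59→b22/s2 L1-HIT; vc=[]
#2 0x59→b22/s2 L1-HIT; vc=[]
#3 0x7a→b30/s2 MISS; vc=[22]
#4 0x5a→b22/s2 VC-HIT; vc=[30]
#5 0x77→b29/s1 MISS; vc=[30]
#6 0x74→b29/s1 L1-HIT; vc=[30]
#7 0x47→b17/s1 MISS; vc=[30,29]
#8 0x78→b30/s2 VC-HIT; vc=[22,29]
#9 0x76→b29/s1 VC-HIT; vc=[22,17]
#10 0x2a→b10/s2 MISS; vc=[22,17,30]
#11 0x79→b30/s2 VC-HIT; vc=[22,17,10]
#12 0x44→b17/s1 VC-HIT; vc=[22,29,10]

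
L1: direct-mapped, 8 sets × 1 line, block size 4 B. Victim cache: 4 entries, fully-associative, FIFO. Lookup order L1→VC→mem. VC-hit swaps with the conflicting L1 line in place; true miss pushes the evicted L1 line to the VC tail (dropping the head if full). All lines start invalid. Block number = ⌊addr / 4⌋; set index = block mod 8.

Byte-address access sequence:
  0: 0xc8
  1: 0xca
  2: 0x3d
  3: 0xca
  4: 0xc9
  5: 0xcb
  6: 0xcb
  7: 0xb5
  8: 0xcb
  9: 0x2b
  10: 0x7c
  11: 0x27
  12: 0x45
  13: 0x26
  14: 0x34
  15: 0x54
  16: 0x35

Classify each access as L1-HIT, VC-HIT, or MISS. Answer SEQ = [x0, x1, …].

  [0] addr=0xc8 blk=50 s=2: MISS | VC []
  [1] addr=0xca blk=50 s=2: L1-HIT | VC []
  [2] addr=0x3d blk=15 s=7: MISS | VC []
  [3] addr=0xca blk=50 s=2: L1-HIT | VC []
  [4] addr=0xc9 blk=50 s=2: L1-HIT | VC []
  [5] addr=0xcb blk=50 s=2: L1-HIT | VC []
  [6] addr=0xcb blk=50 s=2: L1-HIT | VC []
  [7] addr=0xb5 blk=45 s=5: MISS | VC []
  [8] addr=0xcb blk=50 s=2: L1-HIT | VC []
  [9] addr=0x2b blk=10 s=2: MISS | VC [50]
  [10] addr=0x7c blk=31 s=7: MISS | VC [50, 15]
  [11] addr=0x27 blk=9 s=1: MISS | VC [50, 15]
  [12] addr=0x45 blk=17 s=1: MISS | VC [50, 15, 9]
  [13] addr=0x26 blk=9 s=1: VC-HIT | VC [50, 15, 17]
  [14] addr=0x34 blk=13 s=5: MISS | VC [50, 15, 17, 45]
  [15] addr=0x54 blk=21 s=5: MISS | VC [15, 17, 45, 13]
  [16] addr=0x35 blk=13 s=5: VC-HIT | VC [15, 17, 45, 21]

SEQ = [MISS, L1-HIT, MISS, L1-HIT, L1-HIT, L1-HIT, L1-HIT, MISS, L1-HIT, MISS, MISS, MISS, MISS, VC-HIT, MISS, MISS, VC-HIT]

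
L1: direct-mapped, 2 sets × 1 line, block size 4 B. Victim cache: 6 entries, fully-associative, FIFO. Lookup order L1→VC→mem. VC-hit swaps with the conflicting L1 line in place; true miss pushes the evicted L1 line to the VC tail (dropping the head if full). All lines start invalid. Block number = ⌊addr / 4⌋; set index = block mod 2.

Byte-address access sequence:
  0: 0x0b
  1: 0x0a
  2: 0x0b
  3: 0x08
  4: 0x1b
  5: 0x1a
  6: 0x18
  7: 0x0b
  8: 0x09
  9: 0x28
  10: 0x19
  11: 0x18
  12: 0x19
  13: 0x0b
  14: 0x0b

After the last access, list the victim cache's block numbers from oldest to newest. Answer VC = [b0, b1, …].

#0 0xb→b2/s0 MISS; vc=[]
#1 0xa→b2/s0 L1-HIT; vc=[]
#2 0xb→b2/s0 L1-HIT; vc=[]
#3 0x8→b2/s0 L1-HIT; vc=[]
#4 0x1b→b6/s0 MISS; vc=[2]
#5 0x1a→b6/s0 L1-HIT; vc=[2]
#6 0x18→b6/s0 L1-HIT; vc=[2]
#7 0xb→b2/s0 VC-HIT; vc=[6]
#8 0x9→b2/s0 L1-HIT; vc=[6]
#9 0x28→b10/s0 MISS; vc=[6,2]
#10 0x19→b6/s0 VC-HIT; vc=[10,2]
#11 0x18→b6/s0 L1-HIT; vc=[10,2]
#12 0x19→b6/s0 L1-HIT; vc=[10,2]
#13 0xb→b2/s0 VC-HIT; vc=[10,6]
#14 0xb→b2/s0 L1-HIT; vc=[10,6]

VC = [10, 6]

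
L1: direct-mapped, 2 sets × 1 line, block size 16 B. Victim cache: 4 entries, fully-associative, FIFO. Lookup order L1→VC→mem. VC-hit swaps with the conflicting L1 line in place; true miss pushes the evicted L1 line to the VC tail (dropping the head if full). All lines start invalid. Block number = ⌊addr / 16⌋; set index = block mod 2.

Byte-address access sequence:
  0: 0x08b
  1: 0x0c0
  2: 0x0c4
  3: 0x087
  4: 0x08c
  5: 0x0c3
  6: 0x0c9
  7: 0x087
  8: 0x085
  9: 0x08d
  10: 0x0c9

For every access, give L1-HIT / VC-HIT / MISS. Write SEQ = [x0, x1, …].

  [0] addr=0x8b blk=8 s=0: MISS | VC []
  [1] addr=0xc0 blk=12 s=0: MISS | VC [8]
  [2] addr=0xc4 blk=12 s=0: L1-HIT | VC [8]
  [3] addr=0x87 blk=8 s=0: VC-HIT | VC [12]
  [4] addr=0x8c blk=8 s=0: L1-HIT | VC [12]
  [5] addr=0xc3 blk=12 s=0: VC-HIT | VC [8]
  [6] addr=0xc9 blk=12 s=0: L1-HIT | VC [8]
  [7] addr=0x87 blk=8 s=0: VC-HIT | VC [12]
  [8] addr=0x85 blk=8 s=0: L1-HIT | VC [12]
  [9] addr=0x8d blk=8 s=0: L1-HIT | VC [12]
  [10] addr=0xc9 blk=12 s=0: VC-HIT | VC [8]

SEQ = [MISS, MISS, L1-HIT, VC-HIT, L1-HIT, VC-HIT, L1-HIT, VC-HIT, L1-HIT, L1-HIT, VC-HIT]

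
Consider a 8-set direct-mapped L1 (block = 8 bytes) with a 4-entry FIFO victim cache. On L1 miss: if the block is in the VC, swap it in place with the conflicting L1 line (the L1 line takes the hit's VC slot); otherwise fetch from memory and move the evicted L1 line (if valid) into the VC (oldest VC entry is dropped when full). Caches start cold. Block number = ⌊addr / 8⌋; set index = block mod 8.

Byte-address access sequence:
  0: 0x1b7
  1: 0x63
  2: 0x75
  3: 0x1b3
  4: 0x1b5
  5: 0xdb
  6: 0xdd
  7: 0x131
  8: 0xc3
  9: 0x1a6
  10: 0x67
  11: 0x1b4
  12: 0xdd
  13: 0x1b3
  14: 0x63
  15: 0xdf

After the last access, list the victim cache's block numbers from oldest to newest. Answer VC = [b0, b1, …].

#0 0x1b7→b54/s6 MISS; vc=[]
#1 0x63→b12/s4 MISS; vc=[]
#2 0x75→b14/s6 MISS; vc=[54]
#3 0x1b3→b54/s6 VC-HIT; vc=[14]
#4 0x1b5→b54/s6 L1-HIT; vc=[14]
#5 0xdb→b27/s3 MISS; vc=[14]
#6 0xdd→b27/s3 L1-HIT; vc=[14]
#7 0x131→b38/s6 MISS; vc=[14,54]
#8 0xc3→b24/s0 MISS; vc=[14,54]
#9 0x1a6→b52/s4 MISS; vc=[14,54,12]
#10 0x67→b12/s4 VC-HIT; vc=[14,54,52]
#11 0x1b4→b54/s6 VC-HIT; vc=[14,38,52]
#12 0xdd→b27/s3 L1-HIT; vc=[14,38,52]
#13 0x1b3→b54/s6 L1-HIT; vc=[14,38,52]
#14 0x63→b12/s4 L1-HIT; vc=[14,38,52]
#15 0xdf→b27/s3 L1-HIT; vc=[14,38,52]

VC = [14, 38, 52]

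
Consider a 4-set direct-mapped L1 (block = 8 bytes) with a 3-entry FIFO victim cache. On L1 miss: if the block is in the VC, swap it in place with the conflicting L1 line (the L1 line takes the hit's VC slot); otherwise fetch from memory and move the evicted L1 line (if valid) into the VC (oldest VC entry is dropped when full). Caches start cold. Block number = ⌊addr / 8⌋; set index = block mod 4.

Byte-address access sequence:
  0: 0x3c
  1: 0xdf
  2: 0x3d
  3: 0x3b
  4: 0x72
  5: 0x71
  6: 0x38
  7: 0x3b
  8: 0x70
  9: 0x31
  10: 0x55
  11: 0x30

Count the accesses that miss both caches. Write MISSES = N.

  [0] addr=0x3c blk=7 s=3: MISS | VC []
  [1] addr=0xdf blk=27 s=3: MISS | VC [7]
  [2] addr=0x3d blk=7 s=3: VC-HIT | VC [27]
  [3] addr=0x3b blk=7 s=3: L1-HIT | VC [27]
  [4] addr=0x72 blk=14 s=2: MISS | VC [27]
  [5] addr=0x71 blk=14 s=2: L1-HIT | VC [27]
  [6] addr=0x38 blk=7 s=3: L1-HIT | VC [27]
  [7] addr=0x3b blk=7 s=3: L1-HIT | VC [27]
  [8] addr=0x70 blk=14 s=2: L1-HIT | VC [27]
  [9] addr=0x31 blk=6 s=2: MISS | VC [27, 14]
  [10] addr=0x55 blk=10 s=2: MISS | VC [27, 14, 6]
  [11] addr=0x30 blk=6 s=2: VC-HIT | VC [27, 14, 10]

MISSES = 5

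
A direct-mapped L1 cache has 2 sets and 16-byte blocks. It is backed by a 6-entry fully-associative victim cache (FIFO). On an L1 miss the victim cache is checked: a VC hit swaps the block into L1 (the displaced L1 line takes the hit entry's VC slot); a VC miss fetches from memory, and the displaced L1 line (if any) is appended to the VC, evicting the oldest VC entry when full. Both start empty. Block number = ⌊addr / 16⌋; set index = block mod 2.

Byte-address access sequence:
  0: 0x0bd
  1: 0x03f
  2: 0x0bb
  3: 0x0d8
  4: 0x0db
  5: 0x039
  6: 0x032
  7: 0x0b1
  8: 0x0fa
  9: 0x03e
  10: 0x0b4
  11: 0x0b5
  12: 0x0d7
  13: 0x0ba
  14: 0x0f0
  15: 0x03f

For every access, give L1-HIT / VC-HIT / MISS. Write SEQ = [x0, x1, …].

SEQ = [MISS, MISS, VC-HIT, MISS, L1-HIT, VC-HIT, L1-HIT, VC-HIT, MISS, VC-HIT, VC-HIT, L1-HIT, VC-HIT, VC-HIT, VC-HIT, VC-HIT]

  [0] addr=0xbd blk=11 s=1: MISS | VC []
  [1] addr=0x3f blk=3 s=1: MISS | VC [11]
  [2] addr=0xbb blk=11 s=1: VC-HIT | VC [3]
  [3] addr=0xd8 blk=13 s=1: MISS | VC [3, 11]
  [4] addr=0xdb blk=13 s=1: L1-HIT | VC [3, 11]
  [5] addr=0x39 blk=3 s=1: VC-HIT | VC [13, 11]
  [6] addr=0x32 blk=3 s=1: L1-HIT | VC [13, 11]
  [7] addr=0xb1 blk=11 s=1: VC-HIT | VC [13, 3]
  [8] addr=0xfa blk=15 s=1: MISS | VC [13, 3, 11]
  [9] addr=0x3e blk=3 s=1: VC-HIT | VC [13, 15, 11]
  [10] addr=0xb4 blk=11 s=1: VC-HIT | VC [13, 15, 3]
  [11] addr=0xb5 blk=11 s=1: L1-HIT | VC [13, 15, 3]
  [12] addr=0xd7 blk=13 s=1: VC-HIT | VC [11, 15, 3]
  [13] addr=0xba blk=11 s=1: VC-HIT | VC [13, 15, 3]
  [14] addr=0xf0 blk=15 s=1: VC-HIT | VC [13, 11, 3]
  [15] addr=0x3f blk=3 s=1: VC-HIT | VC [13, 11, 15]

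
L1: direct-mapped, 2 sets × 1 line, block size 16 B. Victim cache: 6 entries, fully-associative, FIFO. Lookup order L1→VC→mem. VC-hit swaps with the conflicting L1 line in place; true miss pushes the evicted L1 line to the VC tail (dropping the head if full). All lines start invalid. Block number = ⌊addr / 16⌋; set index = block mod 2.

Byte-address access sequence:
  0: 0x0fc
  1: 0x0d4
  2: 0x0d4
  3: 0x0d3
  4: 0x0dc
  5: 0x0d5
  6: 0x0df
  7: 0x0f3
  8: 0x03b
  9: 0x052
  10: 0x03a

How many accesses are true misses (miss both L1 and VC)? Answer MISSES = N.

MISSES = 4

  [0] addr=0xfc blk=15 s=1: MISS | VC []
  [1] addr=0xd4 blk=13 s=1: MISS | VC [15]
  [2] addr=0xd4 blk=13 s=1: L1-HIT | VC [15]
  [3] addr=0xd3 blk=13 s=1: L1-HIT | VC [15]
  [4] addr=0xdc blk=13 s=1: L1-HIT | VC [15]
  [5] addr=0xd5 blk=13 s=1: L1-HIT | VC [15]
  [6] addr=0xdf blk=13 s=1: L1-HIT | VC [15]
  [7] addr=0xf3 blk=15 s=1: VC-HIT | VC [13]
  [8] addr=0x3b blk=3 s=1: MISS | VC [13, 15]
  [9] addr=0x52 blk=5 s=1: MISS | VC [13, 15, 3]
  [10] addr=0x3a blk=3 s=1: VC-HIT | VC [13, 15, 5]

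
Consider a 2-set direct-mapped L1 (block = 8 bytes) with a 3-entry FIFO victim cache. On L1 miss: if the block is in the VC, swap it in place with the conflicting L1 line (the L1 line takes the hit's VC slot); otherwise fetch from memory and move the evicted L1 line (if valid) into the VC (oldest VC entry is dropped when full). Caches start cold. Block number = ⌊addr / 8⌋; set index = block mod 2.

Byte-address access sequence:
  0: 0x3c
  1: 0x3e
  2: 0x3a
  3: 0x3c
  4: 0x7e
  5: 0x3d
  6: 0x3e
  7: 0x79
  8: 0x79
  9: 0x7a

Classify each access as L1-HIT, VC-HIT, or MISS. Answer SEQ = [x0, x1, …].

#0 0x3c→b7/s1 MISS; vc=[]
#1 0x3e→b7/s1 L1-HIT; vc=[]
#2 0x3a→b7/s1 L1-HIT; vc=[]
#3 0x3c→b7/s1 L1-HIT; vc=[]
#4 0x7e→b15/s1 MISS; vc=[7]
#5 0x3d→b7/s1 VC-HIT; vc=[15]
#6 0x3e→b7/s1 L1-HIT; vc=[15]
#7 0x79→b15/s1 VC-HIT; vc=[7]
#8 0x79→b15/s1 L1-HIT; vc=[7]
#9 0x7a→b15/s1 L1-HIT; vc=[7]

SEQ = [MISS, L1-HIT, L1-HIT, L1-HIT, MISS, VC-HIT, L1-HIT, VC-HIT, L1-HIT, L1-HIT]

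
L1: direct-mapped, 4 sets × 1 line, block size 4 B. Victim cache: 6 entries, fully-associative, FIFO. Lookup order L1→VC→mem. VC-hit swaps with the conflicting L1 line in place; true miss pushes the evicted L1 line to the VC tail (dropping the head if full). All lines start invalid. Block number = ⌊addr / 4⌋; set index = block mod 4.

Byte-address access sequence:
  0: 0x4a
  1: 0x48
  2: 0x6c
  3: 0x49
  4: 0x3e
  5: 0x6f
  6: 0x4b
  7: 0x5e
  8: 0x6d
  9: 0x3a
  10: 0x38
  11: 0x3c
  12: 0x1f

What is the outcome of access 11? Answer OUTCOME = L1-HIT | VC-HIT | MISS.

OUTCOME = VC-HIT

  [0] addr=0x4a blk=18 s=2: MISS | VC []
  [1] addr=0x48 blk=18 s=2: L1-HIT | VC []
  [2] addr=0x6c blk=27 s=3: MISS | VC []
  [3] addr=0x49 blk=18 s=2: L1-HIT | VC []
  [4] addr=0x3e blk=15 s=3: MISS | VC [27]
  [5] addr=0x6f blk=27 s=3: VC-HIT | VC [15]
  [6] addr=0x4b blk=18 s=2: L1-HIT | VC [15]
  [7] addr=0x5e blk=23 s=3: MISS | VC [15, 27]
  [8] addr=0x6d blk=27 s=3: VC-HIT | VC [15, 23]
  [9] addr=0x3a blk=14 s=2: MISS | VC [15, 23, 18]
  [10] addr=0x38 blk=14 s=2: L1-HIT | VC [15, 23, 18]
  [11] addr=0x3c blk=15 s=3: VC-HIT | VC [27, 23, 18]
  [12] addr=0x1f blk=7 s=3: MISS | VC [27, 23, 18, 15]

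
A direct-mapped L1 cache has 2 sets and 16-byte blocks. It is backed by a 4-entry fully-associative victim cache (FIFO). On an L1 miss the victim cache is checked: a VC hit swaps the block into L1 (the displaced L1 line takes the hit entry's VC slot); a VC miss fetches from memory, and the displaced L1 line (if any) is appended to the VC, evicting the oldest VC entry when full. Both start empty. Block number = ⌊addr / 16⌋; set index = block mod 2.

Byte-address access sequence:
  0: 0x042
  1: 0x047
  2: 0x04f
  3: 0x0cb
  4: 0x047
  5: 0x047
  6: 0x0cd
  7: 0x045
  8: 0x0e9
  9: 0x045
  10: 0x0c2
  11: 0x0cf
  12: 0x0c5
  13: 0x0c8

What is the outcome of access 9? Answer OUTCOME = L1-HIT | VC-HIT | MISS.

OUTCOME = VC-HIT

#0 0x42→b4/s0 MISS; vc=[]
#1 0x47→b4/s0 L1-HIT; vc=[]
#2 0x4f→b4/s0 L1-HIT; vc=[]
#3 0xcb→b12/s0 MISS; vc=[4]
#4 0x47→b4/s0 VC-HIT; vc=[12]
#5 0x47→b4/s0 L1-HIT; vc=[12]
#6 0xcd→b12/s0 VC-HIT; vc=[4]
#7 0x45→b4/s0 VC-HIT; vc=[12]
#8 0xe9→b14/s0 MISS; vc=[12,4]
#9 0x45→b4/s0 VC-HIT; vc=[12,14]
#10 0xc2→b12/s0 VC-HIT; vc=[4,14]
#11 0xcf→b12/s0 L1-HIT; vc=[4,14]
#12 0xc5→b12/s0 L1-HIT; vc=[4,14]
#13 0xc8→b12/s0 L1-HIT; vc=[4,14]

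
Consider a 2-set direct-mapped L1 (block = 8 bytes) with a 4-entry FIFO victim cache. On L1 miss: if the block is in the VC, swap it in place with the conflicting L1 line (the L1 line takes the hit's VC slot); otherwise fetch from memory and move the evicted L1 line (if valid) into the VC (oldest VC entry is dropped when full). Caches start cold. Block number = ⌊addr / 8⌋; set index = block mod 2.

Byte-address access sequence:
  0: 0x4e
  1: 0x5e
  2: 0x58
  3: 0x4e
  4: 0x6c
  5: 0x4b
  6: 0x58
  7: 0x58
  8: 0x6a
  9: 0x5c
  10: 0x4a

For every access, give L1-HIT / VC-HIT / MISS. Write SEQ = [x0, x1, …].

#0 0x4e→b9/s1 MISS; vc=[]
#1 0x5e→b11/s1 MISS; vc=[9]
#2 0x58→b11/s1 L1-HIT; vc=[9]
#3 0x4e→b9/s1 VC-HIT; vc=[11]
#4 0x6c→b13/s1 MISS; vc=[11,9]
#5 0x4b→b9/s1 VC-HIT; vc=[11,13]
#6 0x58→b11/s1 VC-HIT; vc=[9,13]
#7 0x58→b11/s1 L1-HIT; vc=[9,13]
#8 0x6a→b13/s1 VC-HIT; vc=[9,11]
#9 0x5c→b11/s1 VC-HIT; vc=[9,13]
#10 0x4a→b9/s1 VC-HIT; vc=[11,13]

SEQ = [MISS, MISS, L1-HIT, VC-HIT, MISS, VC-HIT, VC-HIT, L1-HIT, VC-HIT, VC-HIT, VC-HIT]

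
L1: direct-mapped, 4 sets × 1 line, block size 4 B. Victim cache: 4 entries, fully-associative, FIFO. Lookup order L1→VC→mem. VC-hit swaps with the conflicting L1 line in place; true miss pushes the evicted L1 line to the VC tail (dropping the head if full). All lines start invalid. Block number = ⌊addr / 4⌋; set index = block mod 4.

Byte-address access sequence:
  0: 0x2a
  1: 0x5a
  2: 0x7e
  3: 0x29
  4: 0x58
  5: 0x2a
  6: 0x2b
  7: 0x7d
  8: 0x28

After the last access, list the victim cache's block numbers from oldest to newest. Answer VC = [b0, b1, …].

VC = [22]

0: 0x2a (blk 10, set 2) → MISS  vc=[]
1: 0x5a (blk 22, set 2) → MISS  vc=[10]
2: 0x7e (blk 31, set 3) → MISS  vc=[10]
3: 0x29 (blk 10, set 2) → VC-HIT  vc=[22]
4: 0x58 (blk 22, set 2) → VC-HIT  vc=[10]
5: 0x2a (blk 10, set 2) → VC-HIT  vc=[22]
6: 0x2b (blk 10, set 2) → L1-HIT  vc=[22]
7: 0x7d (blk 31, set 3) → L1-HIT  vc=[22]
8: 0x28 (blk 10, set 2) → L1-HIT  vc=[22]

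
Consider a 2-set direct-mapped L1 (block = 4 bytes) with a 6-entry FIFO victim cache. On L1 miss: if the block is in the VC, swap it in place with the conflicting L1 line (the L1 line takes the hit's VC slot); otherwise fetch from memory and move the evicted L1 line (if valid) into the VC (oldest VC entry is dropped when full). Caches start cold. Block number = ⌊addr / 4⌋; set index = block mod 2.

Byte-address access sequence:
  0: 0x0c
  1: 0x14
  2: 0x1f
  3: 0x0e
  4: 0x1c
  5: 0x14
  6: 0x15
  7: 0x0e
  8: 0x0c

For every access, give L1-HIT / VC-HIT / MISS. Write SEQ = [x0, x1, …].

SEQ = [MISS, MISS, MISS, VC-HIT, VC-HIT, VC-HIT, L1-HIT, VC-HIT, L1-HIT]

0: 0xc (blk 3, set 1) → MISS  vc=[]
1: 0x14 (blk 5, set 1) → MISS  vc=[3]
2: 0x1f (blk 7, set 1) → MISS  vc=[3, 5]
3: 0xe (blk 3, set 1) → VC-HIT  vc=[7, 5]
4: 0x1c (blk 7, set 1) → VC-HIT  vc=[3, 5]
5: 0x14 (blk 5, set 1) → VC-HIT  vc=[3, 7]
6: 0x15 (blk 5, set 1) → L1-HIT  vc=[3, 7]
7: 0xe (blk 3, set 1) → VC-HIT  vc=[5, 7]
8: 0xc (blk 3, set 1) → L1-HIT  vc=[5, 7]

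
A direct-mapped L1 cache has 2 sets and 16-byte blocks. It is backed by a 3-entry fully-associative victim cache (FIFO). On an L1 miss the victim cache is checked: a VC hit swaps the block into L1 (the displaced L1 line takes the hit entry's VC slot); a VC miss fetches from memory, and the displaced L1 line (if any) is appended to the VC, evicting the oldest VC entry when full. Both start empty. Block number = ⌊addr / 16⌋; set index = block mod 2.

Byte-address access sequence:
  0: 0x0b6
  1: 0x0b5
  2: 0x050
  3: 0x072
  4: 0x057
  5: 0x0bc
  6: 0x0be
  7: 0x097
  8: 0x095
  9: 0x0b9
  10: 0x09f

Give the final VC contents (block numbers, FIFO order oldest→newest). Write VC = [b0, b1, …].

#0 0xb6→b11/s1 MISS; vc=[]
#1 0xb5→b11/s1 L1-HIT; vc=[]
#2 0x50→b5/s1 MISS; vc=[11]
#3 0x72→b7/s1 MISS; vc=[11,5]
#4 0x57→b5/s1 VC-HIT; vc=[11,7]
#5 0xbc→b11/s1 VC-HIT; vc=[5,7]
#6 0xbe→b11/s1 L1-HIT; vc=[5,7]
#7 0x97→b9/s1 MISS; vc=[5,7,11]
#8 0x95→b9/s1 L1-HIT; vc=[5,7,11]
#9 0xb9→b11/s1 VC-HIT; vc=[5,7,9]
#10 0x9f→b9/s1 VC-HIT; vc=[5,7,11]

VC = [5, 7, 11]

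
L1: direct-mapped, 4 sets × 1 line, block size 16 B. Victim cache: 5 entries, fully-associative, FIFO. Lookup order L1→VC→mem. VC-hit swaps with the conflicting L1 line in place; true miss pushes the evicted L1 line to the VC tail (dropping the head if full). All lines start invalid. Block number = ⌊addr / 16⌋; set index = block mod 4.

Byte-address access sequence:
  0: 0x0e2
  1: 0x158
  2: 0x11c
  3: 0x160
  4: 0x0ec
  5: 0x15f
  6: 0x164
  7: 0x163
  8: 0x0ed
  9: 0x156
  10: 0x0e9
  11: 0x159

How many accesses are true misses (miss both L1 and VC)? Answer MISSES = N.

MISSES = 4

  [0] addr=0xe2 blk=14 s=2: MISS | VC []
  [1] addr=0x158 blk=21 s=1: MISS | VC []
  [2] addr=0x11c blk=17 s=1: MISS | VC [21]
  [3] addr=0x160 blk=22 s=2: MISS | VC [21, 14]
  [4] addr=0xec blk=14 s=2: VC-HIT | VC [21, 22]
  [5] addr=0x15f blk=21 s=1: VC-HIT | VC [17, 22]
  [6] addr=0x164 blk=22 s=2: VC-HIT | VC [17, 14]
  [7] addr=0x163 blk=22 s=2: L1-HIT | VC [17, 14]
  [8] addr=0xed blk=14 s=2: VC-HIT | VC [17, 22]
  [9] addr=0x156 blk=21 s=1: L1-HIT | VC [17, 22]
  [10] addr=0xe9 blk=14 s=2: L1-HIT | VC [17, 22]
  [11] addr=0x159 blk=21 s=1: L1-HIT | VC [17, 22]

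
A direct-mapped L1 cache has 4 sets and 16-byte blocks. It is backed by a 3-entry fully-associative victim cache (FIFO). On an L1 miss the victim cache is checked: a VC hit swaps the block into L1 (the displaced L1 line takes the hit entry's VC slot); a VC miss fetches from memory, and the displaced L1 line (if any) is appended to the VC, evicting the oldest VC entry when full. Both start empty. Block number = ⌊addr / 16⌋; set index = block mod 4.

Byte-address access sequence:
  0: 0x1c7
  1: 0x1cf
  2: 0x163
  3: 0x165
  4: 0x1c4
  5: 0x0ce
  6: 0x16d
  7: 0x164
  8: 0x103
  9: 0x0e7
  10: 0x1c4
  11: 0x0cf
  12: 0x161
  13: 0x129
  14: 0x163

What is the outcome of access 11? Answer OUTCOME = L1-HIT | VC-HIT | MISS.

0: 0x1c7 (blk 28, set 0) → MISS  vc=[]
1: 0x1cf (blk 28, set 0) → L1-HIT  vc=[]
2: 0x163 (blk 22, set 2) → MISS  vc=[]
3: 0x165 (blk 22, set 2) → L1-HIT  vc=[]
4: 0x1c4 (blk 28, set 0) → L1-HIT  vc=[]
5: 0xce (blk 12, set 0) → MISS  vc=[28]
6: 0x16d (blk 22, set 2) → L1-HIT  vc=[28]
7: 0x164 (blk 22, set 2) → L1-HIT  vc=[28]
8: 0x103 (blk 16, set 0) → MISS  vc=[28, 12]
9: 0xe7 (blk 14, set 2) → MISS  vc=[28, 12, 22]
10: 0x1c4 (blk 28, set 0) → VC-HIT  vc=[16, 12, 22]
11: 0xcf (blk 12, set 0) → VC-HIT  vc=[16, 28, 22]
12: 0x161 (blk 22, set 2) → VC-HIT  vc=[16, 28, 14]
13: 0x129 (blk 18, set 2) → MISS  vc=[28, 14, 22]
14: 0x163 (blk 22, set 2) → VC-HIT  vc=[28, 14, 18]

OUTCOME = VC-HIT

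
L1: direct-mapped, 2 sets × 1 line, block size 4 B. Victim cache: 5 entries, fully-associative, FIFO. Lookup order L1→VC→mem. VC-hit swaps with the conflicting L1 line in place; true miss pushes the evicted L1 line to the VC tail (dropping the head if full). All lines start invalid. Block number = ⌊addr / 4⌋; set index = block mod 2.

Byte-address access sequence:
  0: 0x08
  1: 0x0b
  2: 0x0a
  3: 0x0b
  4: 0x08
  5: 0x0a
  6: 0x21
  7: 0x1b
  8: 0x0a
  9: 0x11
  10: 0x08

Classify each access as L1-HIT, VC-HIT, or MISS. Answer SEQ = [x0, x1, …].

#0 0x8→b2/s0 MISS; vc=[]
#1 0xb→b2/s0 L1-HIT; vc=[]
#2 0xa→b2/s0 L1-HIT; vc=[]
#3 0xb→b2/s0 L1-HIT; vc=[]
#4 0x8→b2/s0 L1-HIT; vc=[]
#5 0xa→b2/s0 L1-HIT; vc=[]
#6 0x21→b8/s0 MISS; vc=[2]
#7 0x1b→b6/s0 MISS; vc=[2,8]
#8 0xa→b2/s0 VC-HIT; vc=[6,8]
#9 0x11→b4/s0 MISS; vc=[6,8,2]
#10 0x8→b2/s0 VC-HIT; vc=[6,8,4]

SEQ = [MISS, L1-HIT, L1-HIT, L1-HIT, L1-HIT, L1-HIT, MISS, MISS, VC-HIT, MISS, VC-HIT]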